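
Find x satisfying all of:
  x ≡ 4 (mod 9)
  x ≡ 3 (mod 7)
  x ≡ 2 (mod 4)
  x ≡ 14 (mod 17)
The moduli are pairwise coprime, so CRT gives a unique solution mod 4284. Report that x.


Product of moduli M = 9 · 7 · 4 · 17 = 4284.
Merge one congruence at a time:
  Start: x ≡ 4 (mod 9).
  Combine with x ≡ 3 (mod 7); new modulus lcm = 63.
    Write x = 4 + 9·t and substitute into x ≡ 3 (mod 7): 9·t ≡ 3 − 4 = -1 (mod 7).
    Reduce coefficients mod 7: 2·t ≡ 6 (mod 7).
    The inverse of 2 mod 7 is 4 (since 2·4 = 8 = 1·7 + 1), so t ≡ 4·6 = 24 ≡ 3 (mod 7).
    Then x = 4 + 9·3 = 31, valid modulo lcm(9, 7) = 63: x ≡ 31 (mod 63).
  Combine with x ≡ 2 (mod 4); new modulus lcm = 252.
    Write x = 31 + 63·t and substitute into x ≡ 2 (mod 4): 63·t ≡ 2 − 31 = -29 (mod 4).
    Reduce coefficients mod 4: 3·t ≡ 3 (mod 4).
    The inverse of 3 mod 4 is 3 (since 3·3 = 9 = 2·4 + 1), so t ≡ 3·3 = 9 ≡ 1 (mod 4).
    Then x = 31 + 63·1 = 94, valid modulo lcm(63, 4) = 252: x ≡ 94 (mod 252).
  Combine with x ≡ 14 (mod 17); new modulus lcm = 4284.
    Write x = 94 + 252·t and substitute into x ≡ 14 (mod 17): 252·t ≡ 14 − 94 = -80 (mod 17).
    Reduce coefficients mod 17: 14·t ≡ 5 (mod 17).
    The inverse of 14 mod 17 is 11 (since 14·11 = 154 = 9·17 + 1), so t ≡ 11·5 = 55 ≡ 4 (mod 17).
    Then x = 94 + 252·4 = 1102, valid modulo lcm(252, 17) = 4284: x ≡ 1102 (mod 4284).
Verify against each original: 1102 mod 9 = 4, 1102 mod 7 = 3, 1102 mod 4 = 2, 1102 mod 17 = 14.

x ≡ 1102 (mod 4284).


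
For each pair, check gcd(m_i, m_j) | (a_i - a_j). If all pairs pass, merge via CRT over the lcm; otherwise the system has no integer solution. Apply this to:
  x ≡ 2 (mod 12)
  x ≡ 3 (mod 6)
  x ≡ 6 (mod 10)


Moduli 12, 6, 10 are not pairwise coprime, so CRT works modulo lcm(m_i) when all pairwise compatibility conditions hold.
Pairwise compatibility: gcd(m_i, m_j) must divide a_i - a_j for every pair.
Merge one congruence at a time:
  Start: x ≡ 2 (mod 12).
  Combine with x ≡ 3 (mod 6): gcd(12, 6) = 6, and 3 - 2 = 1 is NOT divisible by 6.
    ⇒ system is inconsistent (no integer solution).

No solution (the system is inconsistent).


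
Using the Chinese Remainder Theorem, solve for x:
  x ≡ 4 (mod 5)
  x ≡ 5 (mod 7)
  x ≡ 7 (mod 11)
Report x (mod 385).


Moduli 5, 7, 11 are pairwise coprime; by CRT there is a unique solution modulo M = 5 · 7 · 11 = 385.
Solve pairwise, accumulating the modulus:
  Start with x ≡ 4 (mod 5).
  Combine with x ≡ 5 (mod 7): since gcd(5, 7) = 1, we get a unique residue mod 35.
    Write x = 4 + 5·t and substitute into x ≡ 5 (mod 7): 5·t ≡ 5 − 4 = 1 (mod 7).
    The inverse of 5 mod 7 is 3 (since 5·3 = 15 = 2·7 + 1), so t ≡ 3·1 = 3 ≡ 3 (mod 7).
    Then x = 4 + 5·3 = 19, valid modulo lcm(5, 7) = 35: x ≡ 19 (mod 35).
  Combine with x ≡ 7 (mod 11): since gcd(35, 11) = 1, we get a unique residue mod 385.
    Write x = 19 + 35·t and substitute into x ≡ 7 (mod 11): 35·t ≡ 7 − 19 = -12 (mod 11).
    Reduce coefficients mod 11: 2·t ≡ 10 (mod 11).
    The inverse of 2 mod 11 is 6 (since 2·6 = 12 = 1·11 + 1), so t ≡ 6·10 = 60 ≡ 5 (mod 11).
    Then x = 19 + 35·5 = 194, valid modulo lcm(35, 11) = 385: x ≡ 194 (mod 385).
Verify: 194 mod 5 = 4 ✓, 194 mod 7 = 5 ✓, 194 mod 11 = 7 ✓.

x ≡ 194 (mod 385).


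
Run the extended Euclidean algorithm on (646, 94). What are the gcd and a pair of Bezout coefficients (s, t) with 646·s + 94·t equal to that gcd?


Euclidean algorithm on (646, 94) — divide until remainder is 0:
  646 = 6 · 94 + 82
  94 = 1 · 82 + 12
  82 = 6 · 12 + 10
  12 = 1 · 10 + 2
  10 = 5 · 2 + 0
gcd(646, 94) = 2.
Track Bezout coefficients alongside the remainders: start with r₀ = 646 = a·1 + b·0 (s = 1, t = 0) and r₁ = 94 = a·0 + b·1 (s = 0, t = 1); each new remainder r_{k+1} = r_{k-1} − q_k·r_k inherits s_{k+1} = s_{k-1} − q_k·s_k, t_{k+1} = t_{k-1} − q_k·t_k, so r_k = a·s_k + b·t_k at every step:
  q = 6: r = 82, s = 1 − 6·0 = 1, t = 0 − 6·1 = -6  (check: 646·1 + 94·(-6) = 82)
  q = 1: r = 12, s = 0 − 1·1 = -1, t = 1 − 1·(-6) = 7  (check: 646·(-1) + 94·7 = 12)
  q = 6: r = 10, s = 1 − 6·(-1) = 7, t = -6 − 6·7 = -48  (check: 646·7 + 94·(-48) = 10)
  q = 1: r = 2, s = -1 − 1·7 = -8, t = 7 − 1·(-48) = 55  (check: 646·(-8) + 94·55 = 2)
The row with r = 2 (the gcd) gives the Bezout coefficients s = -8, t = 55.
Result: 646 · (-8) + 94 · (55) = 2.

gcd(646, 94) = 2; s = -8, t = 55 (check: 646·(-8) + 94·55 = 2).


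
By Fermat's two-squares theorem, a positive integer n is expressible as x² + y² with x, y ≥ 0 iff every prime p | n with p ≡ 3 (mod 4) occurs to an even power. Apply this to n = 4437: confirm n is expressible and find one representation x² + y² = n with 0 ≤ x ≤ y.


Step 1: Factor n = 4437 = 3^2 · 17 · 29.
Step 2: Check the mod-4 condition on each prime factor: 3 ≡ 3 (mod 4), exponent 2 (must be even); 17 ≡ 1 (mod 4), exponent 1; 29 ≡ 1 (mod 4), exponent 1.
All primes ≡ 3 (mod 4) appear to even exponent (or don't appear), so by the two-squares theorem n IS expressible as a sum of two squares.
Step 3: Build a representation. Group n = k² · m with k = 3 and m = 17 · 29 = 493 (a product of primes ≡ 1 (mod 4)); a representation of m scales to one of n via (k·x)² + (k·y)² = k²(x² + y²). Each prime p ≡ 1 (mod 4) is itself a sum of two squares; find a² by testing p − a² for a perfect square:
  17: 17 − 1² = 16 = 4² ⇒ 17 = 1² + 4².
  29: 29 − 1² = 28, 29 − 2² = 25 = 5² ⇒ 29 = 2² + 5².
  Combine using the Brahmagupta–Fibonacci identity (a² + b²)(c² + d²) = (ac − bd)² + (ad + bc)² = (ac + bd)² + (ad − bc)²:
  17 · 29 = 493: from (1² + 4²)(2² + 5²), take (1·2 − 4·5, 1·5 + 4·2) = (2 − 20, 5 + 8) = (-18, 13); dropping signs (only squares matter) gives (18, 13); check 18² + 13² = 324 + 169 = 493 ✓.
  Scale by k = 3: (3·18, 3·13) = (54, 39).
Step 4: Order so x ≤ y and verify: 39² + 54² = 1521 + 2916 = 4437 = n. ✓

n = 4437 = 39² + 54² (one valid representation with x ≤ y).


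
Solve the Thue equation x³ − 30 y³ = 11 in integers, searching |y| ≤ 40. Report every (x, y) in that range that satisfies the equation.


The equation is x³ - 30y³ = 11. For fixed y, x³ = 30·y³ + 11, so a solution requires the RHS to be a perfect cube.
Strategy: iterate y from -40 to 40, compute RHS = 30·y³ + 11, and check whether it is a (positive or negative) perfect cube.
Check small values of y:
  y = 0: RHS = 11 is not a perfect cube.
  y = 1: RHS = 41 is not a perfect cube.
  y = -1: RHS = -19 is not a perfect cube.
  y = 2: RHS = 251 is not a perfect cube.
  y = -2: RHS = -229 is not a perfect cube.
  y = 3: RHS = 821 is not a perfect cube.
  y = -3: RHS = -799 is not a perfect cube.
Continuing the search up to |y| = 40 finds no solutions either.
No (x, y) in the scanned range satisfies the equation.

No integer solutions with |y| ≤ 40.


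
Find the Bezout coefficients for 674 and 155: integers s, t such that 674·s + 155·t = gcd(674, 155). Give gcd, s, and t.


Euclidean algorithm on (674, 155) — divide until remainder is 0:
  674 = 4 · 155 + 54
  155 = 2 · 54 + 47
  54 = 1 · 47 + 7
  47 = 6 · 7 + 5
  7 = 1 · 5 + 2
  5 = 2 · 2 + 1
  2 = 2 · 1 + 0
gcd(674, 155) = 1.
Track Bezout coefficients alongside the remainders: start with r₀ = 674 = a·1 + b·0 (s = 1, t = 0) and r₁ = 155 = a·0 + b·1 (s = 0, t = 1); each new remainder r_{k+1} = r_{k-1} − q_k·r_k inherits s_{k+1} = s_{k-1} − q_k·s_k, t_{k+1} = t_{k-1} − q_k·t_k, so r_k = a·s_k + b·t_k at every step:
  q = 4: r = 54, s = 1 − 4·0 = 1, t = 0 − 4·1 = -4  (check: 674·1 + 155·(-4) = 54)
  q = 2: r = 47, s = 0 − 2·1 = -2, t = 1 − 2·(-4) = 9  (check: 674·(-2) + 155·9 = 47)
  q = 1: r = 7, s = 1 − 1·(-2) = 3, t = -4 − 1·9 = -13  (check: 674·3 + 155·(-13) = 7)
  q = 6: r = 5, s = -2 − 6·3 = -20, t = 9 − 6·(-13) = 87  (check: 674·(-20) + 155·87 = 5)
  q = 1: r = 2, s = 3 − 1·(-20) = 23, t = -13 − 1·87 = -100  (check: 674·23 + 155·(-100) = 2)
  q = 2: r = 1, s = -20 − 2·23 = -66, t = 87 − 2·(-100) = 287  (check: 674·(-66) + 155·287 = 1)
The row with r = 1 (the gcd) gives the Bezout coefficients s = -66, t = 287.
Result: 674 · (-66) + 155 · (287) = 1.

gcd(674, 155) = 1; s = -66, t = 287 (check: 674·(-66) + 155·287 = 1).


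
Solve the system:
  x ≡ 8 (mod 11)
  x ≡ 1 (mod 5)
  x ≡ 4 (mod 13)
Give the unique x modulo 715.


Moduli 11, 5, 13 are pairwise coprime; by CRT there is a unique solution modulo M = 11 · 5 · 13 = 715.
Solve pairwise, accumulating the modulus:
  Start with x ≡ 8 (mod 11).
  Combine with x ≡ 1 (mod 5): since gcd(11, 5) = 1, we get a unique residue mod 55.
    Write x = 8 + 11·t and substitute into x ≡ 1 (mod 5): 11·t ≡ 1 − 8 = -7 (mod 5).
    Reduce coefficients mod 5: 1·t ≡ 3 (mod 5).
    So t ≡ 3 (mod 5).
    Then x = 8 + 11·3 = 41, valid modulo lcm(11, 5) = 55: x ≡ 41 (mod 55).
  Combine with x ≡ 4 (mod 13): since gcd(55, 13) = 1, we get a unique residue mod 715.
    Write x = 41 + 55·t and substitute into x ≡ 4 (mod 13): 55·t ≡ 4 − 41 = -37 (mod 13).
    Reduce coefficients mod 13: 3·t ≡ 2 (mod 13).
    The inverse of 3 mod 13 is 9 (since 3·9 = 27 = 2·13 + 1), so t ≡ 9·2 = 18 ≡ 5 (mod 13).
    Then x = 41 + 55·5 = 316, valid modulo lcm(55, 13) = 715: x ≡ 316 (mod 715).
Verify: 316 mod 11 = 8 ✓, 316 mod 5 = 1 ✓, 316 mod 13 = 4 ✓.

x ≡ 316 (mod 715).


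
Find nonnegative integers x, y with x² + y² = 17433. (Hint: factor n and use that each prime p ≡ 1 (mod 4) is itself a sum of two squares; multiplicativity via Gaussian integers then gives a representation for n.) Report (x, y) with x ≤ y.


Step 1: Factor n = 17433 = 3^2 · 13 · 149.
Step 2: Check the mod-4 condition on each prime factor: 3 ≡ 3 (mod 4), exponent 2 (must be even); 13 ≡ 1 (mod 4), exponent 1; 149 ≡ 1 (mod 4), exponent 1.
All primes ≡ 3 (mod 4) appear to even exponent (or don't appear), so by the two-squares theorem n IS expressible as a sum of two squares.
Step 3: Build a representation. Group n = k² · m with k = 3 and m = 13 · 149 = 1937 (a product of primes ≡ 1 (mod 4)); a representation of m scales to one of n via (k·x)² + (k·y)² = k²(x² + y²). Each prime p ≡ 1 (mod 4) is itself a sum of two squares; find a² by testing p − a² for a perfect square:
  13: 13 − 1² = 12, 13 − 2² = 9 = 3² ⇒ 13 = 2² + 3².
  149: 149 − 1² = 148, 149 − 2² = 145, 149 − 3² = 140, 149 − 4² = 133, 149 − 5² = 124, 149 − 6² = 113, 149 − 7² = 100 = 10² ⇒ 149 = 7² + 10².
  Combine using the Brahmagupta–Fibonacci identity (a² + b²)(c² + d²) = (ac − bd)² + (ad + bc)² = (ac + bd)² + (ad − bc)²:
  13 · 149 = 1937: from (2² + 3²)(7² + 10²), take (2·7 − 3·10, 2·10 + 3·7) = (14 − 30, 20 + 21) = (-16, 41); dropping signs (only squares matter) gives (16, 41); check 16² + 41² = 256 + 1681 = 1937 ✓.
  Scale by k = 3: (3·16, 3·41) = (48, 123).
Step 4: Order so x ≤ y and verify: 48² + 123² = 2304 + 15129 = 17433 = n. ✓

n = 17433 = 48² + 123² (one valid representation with x ≤ y).


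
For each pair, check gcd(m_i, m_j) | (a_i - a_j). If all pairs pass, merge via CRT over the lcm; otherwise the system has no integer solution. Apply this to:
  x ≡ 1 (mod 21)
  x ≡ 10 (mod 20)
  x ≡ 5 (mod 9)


Moduli 21, 20, 9 are not pairwise coprime, so CRT works modulo lcm(m_i) when all pairwise compatibility conditions hold.
Pairwise compatibility: gcd(m_i, m_j) must divide a_i - a_j for every pair.
Merge one congruence at a time:
  Start: x ≡ 1 (mod 21).
  Combine with x ≡ 10 (mod 20): gcd(21, 20) = 1; 10 - 1 = 9, which IS divisible by 1, so compatible.
    Write x = 1 + 21·t and substitute into x ≡ 10 (mod 20): 21·t ≡ 10 − 1 = 9 (mod 20).
    Reduce coefficients mod 20: 1·t ≡ 9 (mod 20).
    So t ≡ 9 (mod 20).
    Then x = 1 + 21·9 = 190, valid modulo lcm(21, 20) = 420: x ≡ 190 (mod 420).
  Combine with x ≡ 5 (mod 9): gcd(420, 9) = 3, and 5 - 190 = -185 is NOT divisible by 3.
    ⇒ system is inconsistent (no integer solution).

No solution (the system is inconsistent).


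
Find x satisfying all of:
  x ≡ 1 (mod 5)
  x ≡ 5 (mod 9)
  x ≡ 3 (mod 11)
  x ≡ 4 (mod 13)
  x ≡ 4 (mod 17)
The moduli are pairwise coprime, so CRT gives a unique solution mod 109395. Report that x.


Product of moduli M = 5 · 9 · 11 · 13 · 17 = 109395.
Merge one congruence at a time:
  Start: x ≡ 1 (mod 5).
  Combine with x ≡ 5 (mod 9); new modulus lcm = 45.
    Write x = 1 + 5·t and substitute into x ≡ 5 (mod 9): 5·t ≡ 5 − 1 = 4 (mod 9).
    The inverse of 5 mod 9 is 2 (since 5·2 = 10 = 1·9 + 1), so t ≡ 2·4 = 8 ≡ 8 (mod 9).
    Then x = 1 + 5·8 = 41, valid modulo lcm(5, 9) = 45: x ≡ 41 (mod 45).
  Combine with x ≡ 3 (mod 11); new modulus lcm = 495.
    Write x = 41 + 45·t and substitute into x ≡ 3 (mod 11): 45·t ≡ 3 − 41 = -38 (mod 11).
    Reduce coefficients mod 11: 1·t ≡ 6 (mod 11).
    So t ≡ 6 (mod 11).
    Then x = 41 + 45·6 = 311, valid modulo lcm(45, 11) = 495: x ≡ 311 (mod 495).
  Combine with x ≡ 4 (mod 13); new modulus lcm = 6435.
    Write x = 311 + 495·t and substitute into x ≡ 4 (mod 13): 495·t ≡ 4 − 311 = -307 (mod 13).
    Reduce coefficients mod 13: 1·t ≡ 5 (mod 13).
    So t ≡ 5 (mod 13).
    Then x = 311 + 495·5 = 2786, valid modulo lcm(495, 13) = 6435: x ≡ 2786 (mod 6435).
  Combine with x ≡ 4 (mod 17); new modulus lcm = 109395.
    Write x = 2786 + 6435·t and substitute into x ≡ 4 (mod 17): 6435·t ≡ 4 − 2786 = -2782 (mod 17).
    Reduce coefficients mod 17: 9·t ≡ 6 (mod 17).
    The inverse of 9 mod 17 is 2 (since 9·2 = 18 = 1·17 + 1), so t ≡ 2·6 = 12 ≡ 12 (mod 17).
    Then x = 2786 + 6435·12 = 80006, valid modulo lcm(6435, 17) = 109395: x ≡ 80006 (mod 109395).
Verify against each original: 80006 mod 5 = 1, 80006 mod 9 = 5, 80006 mod 11 = 3, 80006 mod 13 = 4, 80006 mod 17 = 4.

x ≡ 80006 (mod 109395).


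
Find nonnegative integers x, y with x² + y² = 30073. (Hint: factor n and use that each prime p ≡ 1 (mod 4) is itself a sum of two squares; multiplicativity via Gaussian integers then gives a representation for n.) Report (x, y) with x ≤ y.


Step 1: Factor n = 30073 = 17 · 29 · 61.
Step 2: Check the mod-4 condition on each prime factor: 17 ≡ 1 (mod 4), exponent 1; 29 ≡ 1 (mod 4), exponent 1; 61 ≡ 1 (mod 4), exponent 1.
All primes ≡ 3 (mod 4) appear to even exponent (or don't appear), so by the two-squares theorem n IS expressible as a sum of two squares.
Step 3: Build a representation. Here n = 17 · 29 · 61 is a product of primes ≡ 1 (mod 4). Each prime p ≡ 1 (mod 4) is itself a sum of two squares; find a² by testing p − a² for a perfect square:
  17: 17 − 1² = 16 = 4² ⇒ 17 = 1² + 4².
  29: 29 − 1² = 28, 29 − 2² = 25 = 5² ⇒ 29 = 2² + 5².
  61: 61 − 1² = 60, 61 − 2² = 57, 61 − 3² = 52, 61 − 4² = 45, 61 − 5² = 36 = 6² ⇒ 61 = 5² + 6².
  Combine using the Brahmagupta–Fibonacci identity (a² + b²)(c² + d²) = (ac − bd)² + (ad + bc)² = (ac + bd)² + (ad − bc)²:
  17 · 29 = 493: from (1² + 4²)(2² + 5²), take (1·2 − 4·5, 1·5 + 4·2) = (2 − 20, 5 + 8) = (-18, 13); dropping signs (only squares matter) gives (18, 13); check 18² + 13² = 324 + 169 = 493 ✓.
  493 · 61 = 30073: from (18² + 13²)(5² + 6²), take (18·5 − 13·6, 18·6 + 13·5) = (90 − 78, 108 + 65) = (12, 173); check 12² + 173² = 144 + 29929 = 30073 ✓.
Step 4: Order so x ≤ y and verify: 12² + 173² = 144 + 29929 = 30073 = n. ✓

n = 30073 = 12² + 173² (one valid representation with x ≤ y).


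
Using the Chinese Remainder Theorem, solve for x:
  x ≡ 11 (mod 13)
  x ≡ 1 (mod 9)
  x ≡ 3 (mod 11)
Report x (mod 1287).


Moduli 13, 9, 11 are pairwise coprime; by CRT there is a unique solution modulo M = 13 · 9 · 11 = 1287.
Solve pairwise, accumulating the modulus:
  Start with x ≡ 11 (mod 13).
  Combine with x ≡ 1 (mod 9): since gcd(13, 9) = 1, we get a unique residue mod 117.
    Write x = 11 + 13·t and substitute into x ≡ 1 (mod 9): 13·t ≡ 1 − 11 = -10 (mod 9).
    Reduce coefficients mod 9: 4·t ≡ 8 (mod 9).
    The inverse of 4 mod 9 is 7 (since 4·7 = 28 = 3·9 + 1), so t ≡ 7·8 = 56 ≡ 2 (mod 9).
    Then x = 11 + 13·2 = 37, valid modulo lcm(13, 9) = 117: x ≡ 37 (mod 117).
  Combine with x ≡ 3 (mod 11): since gcd(117, 11) = 1, we get a unique residue mod 1287.
    Write x = 37 + 117·t and substitute into x ≡ 3 (mod 11): 117·t ≡ 3 − 37 = -34 (mod 11).
    Reduce coefficients mod 11: 7·t ≡ 10 (mod 11).
    The inverse of 7 mod 11 is 8 (since 7·8 = 56 = 5·11 + 1), so t ≡ 8·10 = 80 ≡ 3 (mod 11).
    Then x = 37 + 117·3 = 388, valid modulo lcm(117, 11) = 1287: x ≡ 388 (mod 1287).
Verify: 388 mod 13 = 11 ✓, 388 mod 9 = 1 ✓, 388 mod 11 = 3 ✓.

x ≡ 388 (mod 1287).


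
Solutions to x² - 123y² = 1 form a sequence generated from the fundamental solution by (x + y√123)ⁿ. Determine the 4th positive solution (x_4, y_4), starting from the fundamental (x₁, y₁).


Step 1: Find the fundamental solution (x₁, y₁) of x² - 123y² = 1.
  Expand √123 as a continued fraction. a₀ = ⌊√123⌋ = 11; iterate m_{k+1} = d_k·a_k − m_k, d_{k+1} = (123 − m_{k+1}²)/d_k, a_{k+1} = ⌊(a₀ + m_{k+1})/d_{k+1}⌋ (starting m₀ = 0, d₀ = 1), with convergents p_k = a_k·p_{k-1} + p_{k-2}, q_k = a_k·q_{k-1} + q_{k-2} (p₋₁ = 1, q₋₁ = 0):
  k = 0: a₀ = 11; p₀/q₀ = 11/1; p₀² − 123·q₀² = 121 − 123 = -2.
  k = 1: m = 11, d = 2, a = ⌊(11 + 11)/2⌋ = 11; p/q = (11·11 + 1)/(11·1 + 0) = 122/11; p² − 123·q² = 14884 − 14883 = 1.
  The first convergent with p² − 123·q² = 1 gives the fundamental solution (x₁, y₁) = (122, 11).
Step 2: Apply the recurrence (x_{n+1}, y_{n+1}) = (x₁x_n + 123y₁y_n, x₁y_n + y₁x_n) repeatedly.
  From (x_1, y_1) = (122, 11): x_2 = 122·122 + 123·11·11 = 29767; y_2 = 122·11 + 11·122 = 2684.
  From (x_2, y_2) = (29767, 2684): x_3 = 122·29767 + 123·11·2684 = 7263026; y_3 = 122·2684 + 11·29767 = 654885.
  From (x_3, y_3) = (7263026, 654885): x_4 = 122·7263026 + 123·11·654885 = 1772148577; y_4 = 122·654885 + 11·7263026 = 159789256.
Step 3: Verify x_4² - 123·y_4² = 3140510578963124929 - 3140510578963124928 = 1 (should be 1). ✓

(x_1, y_1) = (122, 11); (x_4, y_4) = (1772148577, 159789256).


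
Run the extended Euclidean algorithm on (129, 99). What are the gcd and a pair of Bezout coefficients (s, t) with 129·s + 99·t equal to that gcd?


Euclidean algorithm on (129, 99) — divide until remainder is 0:
  129 = 1 · 99 + 30
  99 = 3 · 30 + 9
  30 = 3 · 9 + 3
  9 = 3 · 3 + 0
gcd(129, 99) = 3.
Track Bezout coefficients alongside the remainders: start with r₀ = 129 = a·1 + b·0 (s = 1, t = 0) and r₁ = 99 = a·0 + b·1 (s = 0, t = 1); each new remainder r_{k+1} = r_{k-1} − q_k·r_k inherits s_{k+1} = s_{k-1} − q_k·s_k, t_{k+1} = t_{k-1} − q_k·t_k, so r_k = a·s_k + b·t_k at every step:
  q = 1: r = 30, s = 1 − 1·0 = 1, t = 0 − 1·1 = -1  (check: 129·1 + 99·(-1) = 30)
  q = 3: r = 9, s = 0 − 3·1 = -3, t = 1 − 3·(-1) = 4  (check: 129·(-3) + 99·4 = 9)
  q = 3: r = 3, s = 1 − 3·(-3) = 10, t = -1 − 3·4 = -13  (check: 129·10 + 99·(-13) = 3)
The row with r = 3 (the gcd) gives the Bezout coefficients s = 10, t = -13.
Result: 129 · (10) + 99 · (-13) = 3.

gcd(129, 99) = 3; s = 10, t = -13 (check: 129·10 + 99·(-13) = 3).


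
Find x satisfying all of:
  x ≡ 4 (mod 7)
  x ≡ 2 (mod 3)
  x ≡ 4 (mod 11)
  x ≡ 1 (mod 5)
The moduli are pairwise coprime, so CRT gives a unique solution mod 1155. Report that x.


Product of moduli M = 7 · 3 · 11 · 5 = 1155.
Merge one congruence at a time:
  Start: x ≡ 4 (mod 7).
  Combine with x ≡ 2 (mod 3); new modulus lcm = 21.
    Write x = 4 + 7·t and substitute into x ≡ 2 (mod 3): 7·t ≡ 2 − 4 = -2 (mod 3).
    Reduce coefficients mod 3: 1·t ≡ 1 (mod 3).
    So t ≡ 1 (mod 3).
    Then x = 4 + 7·1 = 11, valid modulo lcm(7, 3) = 21: x ≡ 11 (mod 21).
  Combine with x ≡ 4 (mod 11); new modulus lcm = 231.
    Write x = 11 + 21·t and substitute into x ≡ 4 (mod 11): 21·t ≡ 4 − 11 = -7 (mod 11).
    Reduce coefficients mod 11: 10·t ≡ 4 (mod 11).
    The inverse of 10 mod 11 is 10 (since 10·10 = 100 = 9·11 + 1), so t ≡ 10·4 = 40 ≡ 7 (mod 11).
    Then x = 11 + 21·7 = 158, valid modulo lcm(21, 11) = 231: x ≡ 158 (mod 231).
  Combine with x ≡ 1 (mod 5); new modulus lcm = 1155.
    Write x = 158 + 231·t and substitute into x ≡ 1 (mod 5): 231·t ≡ 1 − 158 = -157 (mod 5).
    Reduce coefficients mod 5: 1·t ≡ 3 (mod 5).
    So t ≡ 3 (mod 5).
    Then x = 158 + 231·3 = 851, valid modulo lcm(231, 5) = 1155: x ≡ 851 (mod 1155).
Verify against each original: 851 mod 7 = 4, 851 mod 3 = 2, 851 mod 11 = 4, 851 mod 5 = 1.

x ≡ 851 (mod 1155).


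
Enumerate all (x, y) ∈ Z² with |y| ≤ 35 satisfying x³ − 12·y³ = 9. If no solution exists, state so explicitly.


The equation is x³ - 12y³ = 9. For fixed y, x³ = 12·y³ + 9, so a solution requires the RHS to be a perfect cube.
Strategy: iterate y from -35 to 35, compute RHS = 12·y³ + 9, and check whether it is a (positive or negative) perfect cube.
Check small values of y:
  y = 0: RHS = 9 is not a perfect cube.
  y = 1: RHS = 21 is not a perfect cube.
  y = -1: RHS = -3 is not a perfect cube.
  y = 2: RHS = 105 is not a perfect cube.
  y = -2: RHS = -87 is not a perfect cube.
  y = 3: RHS = 333 is not a perfect cube.
  y = -3: RHS = -315 is not a perfect cube.
Continuing the search up to |y| = 35 finds no solutions either.
No (x, y) in the scanned range satisfies the equation.

No integer solutions with |y| ≤ 35.


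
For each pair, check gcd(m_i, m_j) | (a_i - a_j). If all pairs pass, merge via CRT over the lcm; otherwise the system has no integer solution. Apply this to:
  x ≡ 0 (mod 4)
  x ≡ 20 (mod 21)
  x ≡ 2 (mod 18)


Moduli 4, 21, 18 are not pairwise coprime, so CRT works modulo lcm(m_i) when all pairwise compatibility conditions hold.
Pairwise compatibility: gcd(m_i, m_j) must divide a_i - a_j for every pair.
Merge one congruence at a time:
  Start: x ≡ 0 (mod 4).
  Combine with x ≡ 20 (mod 21): gcd(4, 21) = 1; 20 - 0 = 20, which IS divisible by 1, so compatible.
    Write x = 0 + 4·t and substitute into x ≡ 20 (mod 21): 4·t ≡ 20 − 0 = 20 (mod 21).
    The inverse of 4 mod 21 is 16 (since 4·16 = 64 = 3·21 + 1), so t ≡ 16·20 = 320 ≡ 5 (mod 21).
    Then x = 0 + 4·5 = 20, valid modulo lcm(4, 21) = 84: x ≡ 20 (mod 84).
  Combine with x ≡ 2 (mod 18): gcd(84, 18) = 6; 2 - 20 = -18, which IS divisible by 6, so compatible.
    Write x = 20 + 84·t and substitute into x ≡ 2 (mod 18): 84·t ≡ 2 − 20 = -18 (mod 18).
    Divide the congruence (and modulus) by g = 6: 14·t ≡ -3 (mod 3).
    Reduce coefficients mod 3: 2·t ≡ 0 (mod 3).
    The inverse of 2 mod 3 is 2 (since 2·2 = 4 = 1·3 + 1), so t ≡ 2·0 = 0 ≡ 0 (mod 3).
    Then x = 20 + 84·0 = 20, valid modulo lcm(84, 18) = 252: x ≡ 20 (mod 252).
Verify: 20 mod 4 = 0, 20 mod 21 = 20, 20 mod 18 = 2.

x ≡ 20 (mod 252).


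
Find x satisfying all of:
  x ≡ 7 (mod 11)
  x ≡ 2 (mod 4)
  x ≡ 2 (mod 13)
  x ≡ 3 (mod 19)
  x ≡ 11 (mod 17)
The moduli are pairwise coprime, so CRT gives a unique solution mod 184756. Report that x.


Product of moduli M = 11 · 4 · 13 · 19 · 17 = 184756.
Merge one congruence at a time:
  Start: x ≡ 7 (mod 11).
  Combine with x ≡ 2 (mod 4); new modulus lcm = 44.
    Write x = 7 + 11·t and substitute into x ≡ 2 (mod 4): 11·t ≡ 2 − 7 = -5 (mod 4).
    Reduce coefficients mod 4: 3·t ≡ 3 (mod 4).
    The inverse of 3 mod 4 is 3 (since 3·3 = 9 = 2·4 + 1), so t ≡ 3·3 = 9 ≡ 1 (mod 4).
    Then x = 7 + 11·1 = 18, valid modulo lcm(11, 4) = 44: x ≡ 18 (mod 44).
  Combine with x ≡ 2 (mod 13); new modulus lcm = 572.
    Write x = 18 + 44·t and substitute into x ≡ 2 (mod 13): 44·t ≡ 2 − 18 = -16 (mod 13).
    Reduce coefficients mod 13: 5·t ≡ 10 (mod 13).
    The inverse of 5 mod 13 is 8 (since 5·8 = 40 = 3·13 + 1), so t ≡ 8·10 = 80 ≡ 2 (mod 13).
    Then x = 18 + 44·2 = 106, valid modulo lcm(44, 13) = 572: x ≡ 106 (mod 572).
  Combine with x ≡ 3 (mod 19); new modulus lcm = 10868.
    Write x = 106 + 572·t and substitute into x ≡ 3 (mod 19): 572·t ≡ 3 − 106 = -103 (mod 19).
    Reduce coefficients mod 19: 2·t ≡ 11 (mod 19).
    The inverse of 2 mod 19 is 10 (since 2·10 = 20 = 1·19 + 1), so t ≡ 10·11 = 110 ≡ 15 (mod 19).
    Then x = 106 + 572·15 = 8686, valid modulo lcm(572, 19) = 10868: x ≡ 8686 (mod 10868).
  Combine with x ≡ 11 (mod 17); new modulus lcm = 184756.
    Write x = 8686 + 10868·t and substitute into x ≡ 11 (mod 17): 10868·t ≡ 11 − 8686 = -8675 (mod 17).
    Reduce coefficients mod 17: 5·t ≡ 12 (mod 17).
    The inverse of 5 mod 17 is 7 (since 5·7 = 35 = 2·17 + 1), so t ≡ 7·12 = 84 ≡ 16 (mod 17).
    Then x = 8686 + 10868·16 = 182574, valid modulo lcm(10868, 17) = 184756: x ≡ 182574 (mod 184756).
Verify against each original: 182574 mod 11 = 7, 182574 mod 4 = 2, 182574 mod 13 = 2, 182574 mod 19 = 3, 182574 mod 17 = 11.

x ≡ 182574 (mod 184756).


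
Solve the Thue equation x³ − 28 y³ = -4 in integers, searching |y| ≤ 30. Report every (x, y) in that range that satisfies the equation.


The equation is x³ - 28y³ = -4. For fixed y, x³ = 28·y³ − 4, so a solution requires the RHS to be a perfect cube.
Strategy: iterate y from -30 to 30, compute RHS = 28·y³ − 4, and check whether it is a (positive or negative) perfect cube.
Check small values of y:
  y = 0: RHS = -4 is not a perfect cube.
  y = 1: RHS = 24 is not a perfect cube.
  y = -1: RHS = -32 is not a perfect cube.
  y = 2: RHS = 220 is not a perfect cube.
  y = -2: RHS = -228 is not a perfect cube.
  y = 3: RHS = 752 is not a perfect cube.
  y = -3: RHS = -760 is not a perfect cube.
Continuing the search up to |y| = 30 finds no solutions either.
No (x, y) in the scanned range satisfies the equation.

No integer solutions with |y| ≤ 30.


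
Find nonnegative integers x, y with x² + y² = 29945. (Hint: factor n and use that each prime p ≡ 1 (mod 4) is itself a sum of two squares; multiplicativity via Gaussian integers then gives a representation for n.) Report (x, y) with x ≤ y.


Step 1: Factor n = 29945 = 5 · 53 · 113.
Step 2: Check the mod-4 condition on each prime factor: 5 ≡ 1 (mod 4), exponent 1; 53 ≡ 1 (mod 4), exponent 1; 113 ≡ 1 (mod 4), exponent 1.
All primes ≡ 3 (mod 4) appear to even exponent (or don't appear), so by the two-squares theorem n IS expressible as a sum of two squares.
Step 3: Build a representation. Here n = 5 · 53 · 113 is a product of primes ≡ 1 (mod 4). Each prime p ≡ 1 (mod 4) is itself a sum of two squares; find a² by testing p − a² for a perfect square:
  5: 5 − 1² = 4 = 2² ⇒ 5 = 1² + 2².
  53: 53 − 1² = 52, 53 − 2² = 49 = 7² ⇒ 53 = 2² + 7².
  113: 113 − 1² = 112, 113 − 2² = 109, 113 − 3² = 104, 113 − 4² = 97, 113 − 5² = 88, 113 − 6² = 77, 113 − 7² = 64 = 8² ⇒ 113 = 7² + 8².
  Combine using the Brahmagupta–Fibonacci identity (a² + b²)(c² + d²) = (ac − bd)² + (ad + bc)² = (ac + bd)² + (ad − bc)²:
  5 · 53 = 265: from (1² + 2²)(2² + 7²), take (1·2 − 2·7, 1·7 + 2·2) = (2 − 14, 7 + 4) = (-12, 11); dropping signs (only squares matter) gives (12, 11); check 12² + 11² = 144 + 121 = 265 ✓.
  265 · 113 = 29945: from (12² + 11²)(7² + 8²), take (12·7 − 11·8, 12·8 + 11·7) = (84 − 88, 96 + 77) = (-4, 173); dropping signs (only squares matter) gives (4, 173); check 4² + 173² = 16 + 29929 = 29945 ✓.
Step 4: Order so x ≤ y and verify: 4² + 173² = 16 + 29929 = 29945 = n. ✓

n = 29945 = 4² + 173² (one valid representation with x ≤ y).


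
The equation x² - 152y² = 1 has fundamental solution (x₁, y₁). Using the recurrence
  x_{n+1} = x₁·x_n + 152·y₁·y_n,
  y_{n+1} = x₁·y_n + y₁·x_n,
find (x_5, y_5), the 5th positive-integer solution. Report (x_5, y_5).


Step 1: Find the fundamental solution (x₁, y₁) of x² - 152y² = 1.
  Expand √152 as a continued fraction. a₀ = ⌊√152⌋ = 12; iterate m_{k+1} = d_k·a_k − m_k, d_{k+1} = (152 − m_{k+1}²)/d_k, a_{k+1} = ⌊(a₀ + m_{k+1})/d_{k+1}⌋ (starting m₀ = 0, d₀ = 1), with convergents p_k = a_k·p_{k-1} + p_{k-2}, q_k = a_k·q_{k-1} + q_{k-2} (p₋₁ = 1, q₋₁ = 0):
  k = 0: a₀ = 12; p₀/q₀ = 12/1; p₀² − 152·q₀² = 144 − 152 = -8.
  k = 1: m = 12, d = 8, a = ⌊(12 + 12)/8⌋ = 3; p/q = (3·12 + 1)/(3·1 + 0) = 37/3; p² − 152·q² = 1369 − 1368 = 1.
  The first convergent with p² − 152·q² = 1 gives the fundamental solution (x₁, y₁) = (37, 3).
Step 2: Apply the recurrence (x_{n+1}, y_{n+1}) = (x₁x_n + 152y₁y_n, x₁y_n + y₁x_n) repeatedly.
  From (x_1, y_1) = (37, 3): x_2 = 37·37 + 152·3·3 = 2737; y_2 = 37·3 + 3·37 = 222.
  From (x_2, y_2) = (2737, 222): x_3 = 37·2737 + 152·3·222 = 202501; y_3 = 37·222 + 3·2737 = 16425.
  From (x_3, y_3) = (202501, 16425): x_4 = 37·202501 + 152·3·16425 = 14982337; y_4 = 37·16425 + 3·202501 = 1215228.
  From (x_4, y_4) = (14982337, 1215228): x_5 = 37·14982337 + 152·3·1215228 = 1108490437; y_5 = 37·1215228 + 3·14982337 = 89910447.
Step 3: Verify x_5² - 152·y_5² = 1228751048920450969 - 1228751048920450968 = 1 (should be 1). ✓

(x_1, y_1) = (37, 3); (x_5, y_5) = (1108490437, 89910447).


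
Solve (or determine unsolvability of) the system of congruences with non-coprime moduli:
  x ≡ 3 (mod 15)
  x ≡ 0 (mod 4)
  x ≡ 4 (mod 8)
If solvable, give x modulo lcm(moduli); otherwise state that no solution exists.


Moduli 15, 4, 8 are not pairwise coprime, so CRT works modulo lcm(m_i) when all pairwise compatibility conditions hold.
Pairwise compatibility: gcd(m_i, m_j) must divide a_i - a_j for every pair.
Merge one congruence at a time:
  Start: x ≡ 3 (mod 15).
  Combine with x ≡ 0 (mod 4): gcd(15, 4) = 1; 0 - 3 = -3, which IS divisible by 1, so compatible.
    Write x = 3 + 15·t and substitute into x ≡ 0 (mod 4): 15·t ≡ 0 − 3 = -3 (mod 4).
    Reduce coefficients mod 4: 3·t ≡ 1 (mod 4).
    The inverse of 3 mod 4 is 3 (since 3·3 = 9 = 2·4 + 1), so t ≡ 3·1 = 3 ≡ 3 (mod 4).
    Then x = 3 + 15·3 = 48, valid modulo lcm(15, 4) = 60: x ≡ 48 (mod 60).
  Combine with x ≡ 4 (mod 8): gcd(60, 8) = 4; 4 - 48 = -44, which IS divisible by 4, so compatible.
    Write x = 48 + 60·t and substitute into x ≡ 4 (mod 8): 60·t ≡ 4 − 48 = -44 (mod 8).
    Divide the congruence (and modulus) by g = 4: 15·t ≡ -11 (mod 2).
    Reduce coefficients mod 2: 1·t ≡ 1 (mod 2).
    So t ≡ 1 (mod 2).
    Then x = 48 + 60·1 = 108, valid modulo lcm(60, 8) = 120: x ≡ 108 (mod 120).
Verify: 108 mod 15 = 3, 108 mod 4 = 0, 108 mod 8 = 4.

x ≡ 108 (mod 120).


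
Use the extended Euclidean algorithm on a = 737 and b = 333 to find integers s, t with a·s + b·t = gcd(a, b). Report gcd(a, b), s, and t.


Euclidean algorithm on (737, 333) — divide until remainder is 0:
  737 = 2 · 333 + 71
  333 = 4 · 71 + 49
  71 = 1 · 49 + 22
  49 = 2 · 22 + 5
  22 = 4 · 5 + 2
  5 = 2 · 2 + 1
  2 = 2 · 1 + 0
gcd(737, 333) = 1.
Track Bezout coefficients alongside the remainders: start with r₀ = 737 = a·1 + b·0 (s = 1, t = 0) and r₁ = 333 = a·0 + b·1 (s = 0, t = 1); each new remainder r_{k+1} = r_{k-1} − q_k·r_k inherits s_{k+1} = s_{k-1} − q_k·s_k, t_{k+1} = t_{k-1} − q_k·t_k, so r_k = a·s_k + b·t_k at every step:
  q = 2: r = 71, s = 1 − 2·0 = 1, t = 0 − 2·1 = -2  (check: 737·1 + 333·(-2) = 71)
  q = 4: r = 49, s = 0 − 4·1 = -4, t = 1 − 4·(-2) = 9  (check: 737·(-4) + 333·9 = 49)
  q = 1: r = 22, s = 1 − 1·(-4) = 5, t = -2 − 1·9 = -11  (check: 737·5 + 333·(-11) = 22)
  q = 2: r = 5, s = -4 − 2·5 = -14, t = 9 − 2·(-11) = 31  (check: 737·(-14) + 333·31 = 5)
  q = 4: r = 2, s = 5 − 4·(-14) = 61, t = -11 − 4·31 = -135  (check: 737·61 + 333·(-135) = 2)
  q = 2: r = 1, s = -14 − 2·61 = -136, t = 31 − 2·(-135) = 301  (check: 737·(-136) + 333·301 = 1)
The row with r = 1 (the gcd) gives the Bezout coefficients s = -136, t = 301.
Result: 737 · (-136) + 333 · (301) = 1.

gcd(737, 333) = 1; s = -136, t = 301 (check: 737·(-136) + 333·301 = 1).


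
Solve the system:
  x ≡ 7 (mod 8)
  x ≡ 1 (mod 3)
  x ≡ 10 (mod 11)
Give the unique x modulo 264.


Moduli 8, 3, 11 are pairwise coprime; by CRT there is a unique solution modulo M = 8 · 3 · 11 = 264.
Solve pairwise, accumulating the modulus:
  Start with x ≡ 7 (mod 8).
  Combine with x ≡ 1 (mod 3): since gcd(8, 3) = 1, we get a unique residue mod 24.
    Write x = 7 + 8·t and substitute into x ≡ 1 (mod 3): 8·t ≡ 1 − 7 = -6 (mod 3).
    Reduce coefficients mod 3: 2·t ≡ 0 (mod 3).
    The inverse of 2 mod 3 is 2 (since 2·2 = 4 = 1·3 + 1), so t ≡ 2·0 = 0 ≡ 0 (mod 3).
    Then x = 7 + 8·0 = 7, valid modulo lcm(8, 3) = 24: x ≡ 7 (mod 24).
  Combine with x ≡ 10 (mod 11): since gcd(24, 11) = 1, we get a unique residue mod 264.
    Write x = 7 + 24·t and substitute into x ≡ 10 (mod 11): 24·t ≡ 10 − 7 = 3 (mod 11).
    Reduce coefficients mod 11: 2·t ≡ 3 (mod 11).
    The inverse of 2 mod 11 is 6 (since 2·6 = 12 = 1·11 + 1), so t ≡ 6·3 = 18 ≡ 7 (mod 11).
    Then x = 7 + 24·7 = 175, valid modulo lcm(24, 11) = 264: x ≡ 175 (mod 264).
Verify: 175 mod 8 = 7 ✓, 175 mod 3 = 1 ✓, 175 mod 11 = 10 ✓.

x ≡ 175 (mod 264).


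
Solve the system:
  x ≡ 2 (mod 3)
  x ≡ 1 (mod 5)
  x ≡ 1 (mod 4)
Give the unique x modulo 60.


Moduli 3, 5, 4 are pairwise coprime; by CRT there is a unique solution modulo M = 3 · 5 · 4 = 60.
Solve pairwise, accumulating the modulus:
  Start with x ≡ 2 (mod 3).
  Combine with x ≡ 1 (mod 5): since gcd(3, 5) = 1, we get a unique residue mod 15.
    Write x = 2 + 3·t and substitute into x ≡ 1 (mod 5): 3·t ≡ 1 − 2 = -1 (mod 5).
    Reduce coefficients mod 5: 3·t ≡ 4 (mod 5).
    The inverse of 3 mod 5 is 2 (since 3·2 = 6 = 1·5 + 1), so t ≡ 2·4 = 8 ≡ 3 (mod 5).
    Then x = 2 + 3·3 = 11, valid modulo lcm(3, 5) = 15: x ≡ 11 (mod 15).
  Combine with x ≡ 1 (mod 4): since gcd(15, 4) = 1, we get a unique residue mod 60.
    Write x = 11 + 15·t and substitute into x ≡ 1 (mod 4): 15·t ≡ 1 − 11 = -10 (mod 4).
    Reduce coefficients mod 4: 3·t ≡ 2 (mod 4).
    The inverse of 3 mod 4 is 3 (since 3·3 = 9 = 2·4 + 1), so t ≡ 3·2 = 6 ≡ 2 (mod 4).
    Then x = 11 + 15·2 = 41, valid modulo lcm(15, 4) = 60: x ≡ 41 (mod 60).
Verify: 41 mod 3 = 2 ✓, 41 mod 5 = 1 ✓, 41 mod 4 = 1 ✓.

x ≡ 41 (mod 60).


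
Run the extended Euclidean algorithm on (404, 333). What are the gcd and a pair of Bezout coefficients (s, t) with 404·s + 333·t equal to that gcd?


Euclidean algorithm on (404, 333) — divide until remainder is 0:
  404 = 1 · 333 + 71
  333 = 4 · 71 + 49
  71 = 1 · 49 + 22
  49 = 2 · 22 + 5
  22 = 4 · 5 + 2
  5 = 2 · 2 + 1
  2 = 2 · 1 + 0
gcd(404, 333) = 1.
Track Bezout coefficients alongside the remainders: start with r₀ = 404 = a·1 + b·0 (s = 1, t = 0) and r₁ = 333 = a·0 + b·1 (s = 0, t = 1); each new remainder r_{k+1} = r_{k-1} − q_k·r_k inherits s_{k+1} = s_{k-1} − q_k·s_k, t_{k+1} = t_{k-1} − q_k·t_k, so r_k = a·s_k + b·t_k at every step:
  q = 1: r = 71, s = 1 − 1·0 = 1, t = 0 − 1·1 = -1  (check: 404·1 + 333·(-1) = 71)
  q = 4: r = 49, s = 0 − 4·1 = -4, t = 1 − 4·(-1) = 5  (check: 404·(-4) + 333·5 = 49)
  q = 1: r = 22, s = 1 − 1·(-4) = 5, t = -1 − 1·5 = -6  (check: 404·5 + 333·(-6) = 22)
  q = 2: r = 5, s = -4 − 2·5 = -14, t = 5 − 2·(-6) = 17  (check: 404·(-14) + 333·17 = 5)
  q = 4: r = 2, s = 5 − 4·(-14) = 61, t = -6 − 4·17 = -74  (check: 404·61 + 333·(-74) = 2)
  q = 2: r = 1, s = -14 − 2·61 = -136, t = 17 − 2·(-74) = 165  (check: 404·(-136) + 333·165 = 1)
The row with r = 1 (the gcd) gives the Bezout coefficients s = -136, t = 165.
Result: 404 · (-136) + 333 · (165) = 1.

gcd(404, 333) = 1; s = -136, t = 165 (check: 404·(-136) + 333·165 = 1).


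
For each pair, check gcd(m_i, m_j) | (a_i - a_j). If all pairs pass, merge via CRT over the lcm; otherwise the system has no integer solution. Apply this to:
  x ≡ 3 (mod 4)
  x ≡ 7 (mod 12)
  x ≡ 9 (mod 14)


Moduli 4, 12, 14 are not pairwise coprime, so CRT works modulo lcm(m_i) when all pairwise compatibility conditions hold.
Pairwise compatibility: gcd(m_i, m_j) must divide a_i - a_j for every pair.
Merge one congruence at a time:
  Start: x ≡ 3 (mod 4).
  Combine with x ≡ 7 (mod 12): gcd(4, 12) = 4; 7 - 3 = 4, which IS divisible by 4, so compatible.
    Write x = 3 + 4·t and substitute into x ≡ 7 (mod 12): 4·t ≡ 7 − 3 = 4 (mod 12).
    Divide the congruence (and modulus) by g = 4: 1·t ≡ 1 (mod 3).
    So t ≡ 1 (mod 3).
    Then x = 3 + 4·1 = 7, valid modulo lcm(4, 12) = 12: x ≡ 7 (mod 12).
  Combine with x ≡ 9 (mod 14): gcd(12, 14) = 2; 9 - 7 = 2, which IS divisible by 2, so compatible.
    Write x = 7 + 12·t and substitute into x ≡ 9 (mod 14): 12·t ≡ 9 − 7 = 2 (mod 14).
    Divide the congruence (and modulus) by g = 2: 6·t ≡ 1 (mod 7).
    The inverse of 6 mod 7 is 6 (since 6·6 = 36 = 5·7 + 1), so t ≡ 6·1 = 6 ≡ 6 (mod 7).
    Then x = 7 + 12·6 = 79, valid modulo lcm(12, 14) = 84: x ≡ 79 (mod 84).
Verify: 79 mod 4 = 3, 79 mod 12 = 7, 79 mod 14 = 9.

x ≡ 79 (mod 84).


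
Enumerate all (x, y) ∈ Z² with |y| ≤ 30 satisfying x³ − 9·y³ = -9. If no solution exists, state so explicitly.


The equation is x³ - 9y³ = -9. For fixed y, x³ = 9·y³ − 9, so a solution requires the RHS to be a perfect cube.
Strategy: iterate y from -30 to 30, compute RHS = 9·y³ − 9, and check whether it is a (positive or negative) perfect cube.
Check small values of y:
  y = 0: RHS = -9 is not a perfect cube.
  y = 1: RHS = 0 = (0)³ ⇒ x = 0 works.
  y = -1: RHS = -18 is not a perfect cube.
  y = 2: RHS = 63 is not a perfect cube.
  y = -2: RHS = -81 is not a perfect cube.
  y = 3: RHS = 234 is not a perfect cube.
  y = -3: RHS = -252 is not a perfect cube.
Continuing the search up to |y| = 30 finds no further solutions beyond those listed.
Collected solutions: (0, 1).

Solutions (with |y| ≤ 30): (0, 1).


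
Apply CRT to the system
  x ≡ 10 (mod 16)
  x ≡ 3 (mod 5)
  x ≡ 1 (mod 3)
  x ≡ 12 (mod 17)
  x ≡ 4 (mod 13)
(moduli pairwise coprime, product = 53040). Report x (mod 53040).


Product of moduli M = 16 · 5 · 3 · 17 · 13 = 53040.
Merge one congruence at a time:
  Start: x ≡ 10 (mod 16).
  Combine with x ≡ 3 (mod 5); new modulus lcm = 80.
    Write x = 10 + 16·t and substitute into x ≡ 3 (mod 5): 16·t ≡ 3 − 10 = -7 (mod 5).
    Reduce coefficients mod 5: 1·t ≡ 3 (mod 5).
    So t ≡ 3 (mod 5).
    Then x = 10 + 16·3 = 58, valid modulo lcm(16, 5) = 80: x ≡ 58 (mod 80).
  Combine with x ≡ 1 (mod 3); new modulus lcm = 240.
    Write x = 58 + 80·t and substitute into x ≡ 1 (mod 3): 80·t ≡ 1 − 58 = -57 (mod 3).
    Reduce coefficients mod 3: 2·t ≡ 0 (mod 3).
    The inverse of 2 mod 3 is 2 (since 2·2 = 4 = 1·3 + 1), so t ≡ 2·0 = 0 ≡ 0 (mod 3).
    Then x = 58 + 80·0 = 58, valid modulo lcm(80, 3) = 240: x ≡ 58 (mod 240).
  Combine with x ≡ 12 (mod 17); new modulus lcm = 4080.
    Write x = 58 + 240·t and substitute into x ≡ 12 (mod 17): 240·t ≡ 12 − 58 = -46 (mod 17).
    Reduce coefficients mod 17: 2·t ≡ 5 (mod 17).
    The inverse of 2 mod 17 is 9 (since 2·9 = 18 = 1·17 + 1), so t ≡ 9·5 = 45 ≡ 11 (mod 17).
    Then x = 58 + 240·11 = 2698, valid modulo lcm(240, 17) = 4080: x ≡ 2698 (mod 4080).
  Combine with x ≡ 4 (mod 13); new modulus lcm = 53040.
    Write x = 2698 + 4080·t and substitute into x ≡ 4 (mod 13): 4080·t ≡ 4 − 2698 = -2694 (mod 13).
    Reduce coefficients mod 13: 11·t ≡ 10 (mod 13).
    The inverse of 11 mod 13 is 6 (since 11·6 = 66 = 5·13 + 1), so t ≡ 6·10 = 60 ≡ 8 (mod 13).
    Then x = 2698 + 4080·8 = 35338, valid modulo lcm(4080, 13) = 53040: x ≡ 35338 (mod 53040).
Verify against each original: 35338 mod 16 = 10, 35338 mod 5 = 3, 35338 mod 3 = 1, 35338 mod 17 = 12, 35338 mod 13 = 4.

x ≡ 35338 (mod 53040).
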